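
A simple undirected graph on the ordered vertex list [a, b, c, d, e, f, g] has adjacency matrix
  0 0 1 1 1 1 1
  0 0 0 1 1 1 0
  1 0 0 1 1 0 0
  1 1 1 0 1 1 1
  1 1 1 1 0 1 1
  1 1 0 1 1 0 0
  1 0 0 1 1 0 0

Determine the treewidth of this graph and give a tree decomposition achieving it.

Each bag holds 4 vertices, so the decomposition has width 3, which upper-bounds the treewidth. For the lower bound, the 4 vertices {a, d, e, g} are pairwise adjacent, and any tree decomposition puts a clique entirely inside one bag — forcing width ≥ 3. Hence tw(G) = 3 exactly.

Treewidth 3.
One optimal decomposition is:
Bags: B1 = {a, d, e, f}  B2 = {b, d, e, f}  B3 = {a, d, e, g}  B4 = {a, c, d, e}
Tree: B1–B2, B1–B3, B1–B4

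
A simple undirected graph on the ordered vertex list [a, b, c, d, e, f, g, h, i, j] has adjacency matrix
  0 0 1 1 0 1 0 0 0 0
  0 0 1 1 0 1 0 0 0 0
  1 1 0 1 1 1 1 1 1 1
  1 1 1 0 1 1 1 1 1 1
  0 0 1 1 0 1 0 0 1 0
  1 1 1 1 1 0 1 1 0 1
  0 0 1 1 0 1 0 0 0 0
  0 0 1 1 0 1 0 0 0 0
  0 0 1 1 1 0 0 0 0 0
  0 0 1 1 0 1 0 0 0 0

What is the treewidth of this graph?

A width-3 tree decomposition is:
Bags: B1 = {a, c, d, f}  B2 = {c, d, f, j}  B3 = {c, d, e, f}  B4 = {c, d, e, i}  B5 = {c, d, f, g}  B6 = {b, c, d, f}  B7 = {c, d, f, h}
Tree: B1–B2, B1–B3, B3–B4, B3–B5, B1–B6, B5–B7
Each bag holds 4 vertices, so the decomposition has width 3, which upper-bounds the treewidth. For the lower bound, the 4 vertices {c, d, f, g} are pairwise adjacent, and any tree decomposition puts a clique entirely inside one bag — forcing width ≥ 3. Therefore the treewidth is 3.

3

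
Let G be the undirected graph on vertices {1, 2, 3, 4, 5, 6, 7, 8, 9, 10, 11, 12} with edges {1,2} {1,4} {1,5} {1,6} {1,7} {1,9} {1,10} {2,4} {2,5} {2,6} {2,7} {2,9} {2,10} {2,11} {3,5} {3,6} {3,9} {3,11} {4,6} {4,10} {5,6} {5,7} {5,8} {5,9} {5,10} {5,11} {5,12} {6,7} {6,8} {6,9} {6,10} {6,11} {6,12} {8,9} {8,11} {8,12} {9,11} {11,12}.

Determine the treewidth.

4

A width-4 tree decomposition is:
Bags: B1 = {2, 5, 6, 9, 11}  B2 = {5, 6, 8, 9, 11}  B3 = {1, 2, 5, 6, 9}  B4 = {3, 5, 6, 9, 11}  B5 = {1, 2, 5, 6, 10}  B6 = {1, 2, 4, 6, 10}  B7 = {5, 6, 8, 11, 12}  B8 = {1, 2, 5, 6, 7}
Tree: B1–B2, B1–B3, B2–B4, B3–B5, B5–B6, B2–B7, B3–B8
Each bag holds 5 vertices, so the decomposition has width 4, which upper-bounds the treewidth. For the lower bound, the 5 vertices {1, 2, 4, 6, 10} are pairwise adjacent, and any tree decomposition puts a clique entirely inside one bag — forcing width ≥ 4. Therefore the treewidth is 4.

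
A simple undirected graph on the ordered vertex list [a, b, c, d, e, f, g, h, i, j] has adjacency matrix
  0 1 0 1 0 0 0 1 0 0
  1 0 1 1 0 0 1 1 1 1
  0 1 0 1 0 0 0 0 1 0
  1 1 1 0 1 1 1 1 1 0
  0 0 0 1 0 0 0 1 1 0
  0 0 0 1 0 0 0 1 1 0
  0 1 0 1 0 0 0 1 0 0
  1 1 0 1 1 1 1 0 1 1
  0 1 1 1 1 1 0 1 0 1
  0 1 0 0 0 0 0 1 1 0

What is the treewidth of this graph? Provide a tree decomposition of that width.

The largest bag has 4 vertices, giving width 3; this decomposition certifies tw(G) ≤ 3. On the other hand G contains the 4-clique {d, e, h, i}. A clique must lie in a single bag of any decomposition, so no decomposition can have width below 3. Hence tw(G) = 3 exactly.

Treewidth 3.
One optimal decomposition is:
Bags: B1 = {b, d, h, i}  B2 = {a, b, d, h}  B3 = {d, e, h, i}  B4 = {b, d, g, h}  B5 = {d, f, h, i}  B6 = {b, h, i, j}  B7 = {b, c, d, i}
Tree: B1–B2, B1–B3, B1–B4, B1–B5, B1–B6, B1–B7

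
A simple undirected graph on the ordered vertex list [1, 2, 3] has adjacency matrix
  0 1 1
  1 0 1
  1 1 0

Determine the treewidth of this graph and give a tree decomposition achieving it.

A single bag containing all 3 vertices is trivially a valid decomposition of width 2. On the other hand G contains the 3-clique {1, 2, 3}. A clique must lie in a single bag of any decomposition, so no decomposition can have width below 2. Therefore the treewidth is 2.

Treewidth 2.
Bags: B1 = {1, 2, 3}
Tree: (single bag)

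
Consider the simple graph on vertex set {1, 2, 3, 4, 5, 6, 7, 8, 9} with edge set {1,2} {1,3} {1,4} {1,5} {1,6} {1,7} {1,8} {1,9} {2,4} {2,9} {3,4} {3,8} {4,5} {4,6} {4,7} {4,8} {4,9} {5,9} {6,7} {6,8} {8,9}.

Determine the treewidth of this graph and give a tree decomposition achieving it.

Treewidth 3.
Bags: B1 = {1, 4, 8, 9}  B2 = {1, 4, 5, 9}  B3 = {1, 2, 4, 9}  B4 = {1, 4, 6, 8}  B5 = {1, 3, 4, 8}  B6 = {1, 4, 6, 7}
Tree: B1–B2, B2–B3, B1–B4, B1–B5, B4–B6

The largest bag has 4 vertices, giving width 3; this decomposition certifies tw(G) ≤ 3. On the other hand G contains the 4-clique {1, 4, 8, 9}. A clique must lie in a single bag of any decomposition, so no decomposition can have width below 3. Combining the bounds, tw(G) = 3.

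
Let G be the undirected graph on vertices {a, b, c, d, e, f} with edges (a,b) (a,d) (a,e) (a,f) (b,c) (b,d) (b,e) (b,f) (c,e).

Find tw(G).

2

A width-2 tree decomposition is:
Bags: B1 = {a, b, f}  B2 = {a, b, d}  B3 = {a, b, e}  B4 = {b, c, e}
Tree: B1–B2, B2–B3, B3–B4
The largest bag has 3 vertices, giving width 2; this decomposition certifies tw(G) ≤ 2. On the other hand G contains the 3-clique {b, c, e}. A clique must lie in a single bag of any decomposition, so no decomposition can have width below 2. Therefore the treewidth is 2.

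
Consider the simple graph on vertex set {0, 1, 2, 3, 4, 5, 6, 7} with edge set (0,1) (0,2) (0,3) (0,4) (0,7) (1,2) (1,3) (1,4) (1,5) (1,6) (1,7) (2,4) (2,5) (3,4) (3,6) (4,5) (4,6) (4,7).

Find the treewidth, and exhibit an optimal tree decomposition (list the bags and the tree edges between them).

Treewidth 3.
Bags: B1 = {0, 1, 2, 4}  B2 = {0, 1, 3, 4}  B3 = {1, 3, 4, 6}  B4 = {0, 1, 4, 7}  B5 = {1, 2, 4, 5}
Tree: B1–B2, B2–B3, B2–B4, B1–B5

Each bag holds 4 vertices, so the decomposition has width 3, which upper-bounds the treewidth. For the lower bound, the 4 vertices {0, 1, 2, 4} are pairwise adjacent, and any tree decomposition puts a clique entirely inside one bag — forcing width ≥ 3. Therefore the treewidth is 3.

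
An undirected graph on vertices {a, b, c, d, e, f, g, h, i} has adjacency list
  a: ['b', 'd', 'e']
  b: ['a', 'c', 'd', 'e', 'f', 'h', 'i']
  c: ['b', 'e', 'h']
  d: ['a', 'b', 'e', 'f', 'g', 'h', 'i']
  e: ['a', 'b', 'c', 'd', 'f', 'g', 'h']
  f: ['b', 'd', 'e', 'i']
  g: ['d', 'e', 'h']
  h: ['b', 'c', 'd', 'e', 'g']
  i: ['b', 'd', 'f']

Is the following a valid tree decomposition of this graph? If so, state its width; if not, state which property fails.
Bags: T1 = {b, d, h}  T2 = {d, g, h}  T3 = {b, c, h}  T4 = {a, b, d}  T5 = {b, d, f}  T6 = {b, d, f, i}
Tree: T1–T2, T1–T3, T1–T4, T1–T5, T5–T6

A tree decomposition must satisfy three properties: every vertex lies in some bag; for every edge, both endpoints lie together in some bag; and for every vertex, the bags containing it form a connected subtree. Here vertex e appears in no bag, so the decomposition is invalid.

No — vertex e appears in no bag.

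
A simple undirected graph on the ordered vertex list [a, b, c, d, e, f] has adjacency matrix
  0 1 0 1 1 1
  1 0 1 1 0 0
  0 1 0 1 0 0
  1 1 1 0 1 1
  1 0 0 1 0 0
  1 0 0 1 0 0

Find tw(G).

2

A width-2 tree decomposition is:
Bags: B1 = {a, b, d}  B2 = {b, c, d}  B3 = {a, d, f}  B4 = {a, d, e}
Tree: B1–B2, B1–B3, B3–B4
Every bag has size at most 3, so the width is 3 − 1 = 2 and tw(G) ≤ 2. Conversely, {b, c, d} is a clique of size 3, and the vertices of any clique must share a bag in every tree decomposition; so some bag has ≥ 3 vertices and tw(G) ≥ 2. Hence tw(G) = 2 exactly.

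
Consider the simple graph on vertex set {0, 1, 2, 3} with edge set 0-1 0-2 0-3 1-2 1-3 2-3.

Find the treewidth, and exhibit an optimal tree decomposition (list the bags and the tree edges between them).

A single bag containing all 4 vertices is trivially a valid decomposition of width 3. Conversely, {0, 1, 2, 3} is a clique of size 4, and the vertices of any clique must share a bag in every tree decomposition; so some bag has ≥ 4 vertices and tw(G) ≥ 3. Therefore the treewidth is 3.

Treewidth 3.
One optimal decomposition is:
Bags: B1 = {0, 1, 2, 3}
Tree: (single bag)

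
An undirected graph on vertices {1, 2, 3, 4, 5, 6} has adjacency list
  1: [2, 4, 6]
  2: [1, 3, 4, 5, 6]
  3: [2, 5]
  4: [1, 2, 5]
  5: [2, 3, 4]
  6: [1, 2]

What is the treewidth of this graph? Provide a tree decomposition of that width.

Each bag holds 3 vertices, so the decomposition has width 2, which upper-bounds the treewidth. Conversely, {1, 2, 4} is a clique of size 3, and the vertices of any clique must share a bag in every tree decomposition; so some bag has ≥ 3 vertices and tw(G) ≥ 2. Hence tw(G) = 2 exactly.

Treewidth 2.
Bags: B1 = {2, 4, 5}  B2 = {1, 2, 4}  B3 = {2, 3, 5}  B4 = {1, 2, 6}
Tree: B1–B2, B1–B3, B2–B4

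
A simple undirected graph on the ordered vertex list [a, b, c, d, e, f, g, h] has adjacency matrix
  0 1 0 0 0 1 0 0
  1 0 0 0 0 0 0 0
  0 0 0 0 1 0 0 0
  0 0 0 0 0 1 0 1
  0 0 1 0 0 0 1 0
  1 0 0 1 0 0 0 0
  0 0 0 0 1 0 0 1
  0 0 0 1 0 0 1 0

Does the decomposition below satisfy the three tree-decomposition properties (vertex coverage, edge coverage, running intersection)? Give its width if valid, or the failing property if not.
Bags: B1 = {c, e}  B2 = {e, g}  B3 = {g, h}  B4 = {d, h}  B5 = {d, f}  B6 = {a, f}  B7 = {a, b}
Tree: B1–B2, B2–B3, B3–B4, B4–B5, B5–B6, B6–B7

Checking the three conditions: (i) the bags cover all of {a, b, c, d, e, f, g, h}; (ii) for each edge, some bag contains both endpoints; (iii) the bags containing any fixed vertex form a subtree. All hold, so the decomposition is valid with width 2 − 1 = 1.

Yes; width 1.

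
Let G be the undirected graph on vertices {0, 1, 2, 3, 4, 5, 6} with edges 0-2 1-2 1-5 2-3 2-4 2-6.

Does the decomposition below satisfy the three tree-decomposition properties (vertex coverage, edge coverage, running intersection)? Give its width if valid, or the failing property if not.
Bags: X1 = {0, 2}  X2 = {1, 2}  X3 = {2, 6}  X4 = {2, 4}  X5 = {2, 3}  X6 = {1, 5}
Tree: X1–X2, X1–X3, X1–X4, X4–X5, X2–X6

Every vertex of G appears in some bag (union = {0, 1, 2, 3, 4, 5, 6}); every edge is covered by a bag; and for each vertex v the set of bags containing v is connected in the bag tree. The decomposition is therefore valid. The largest bag has 2 vertices, so the width is 1.

Yes; width 1.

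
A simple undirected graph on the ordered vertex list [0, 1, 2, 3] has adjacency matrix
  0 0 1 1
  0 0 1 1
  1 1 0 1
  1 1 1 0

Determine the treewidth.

2

A width-2 tree decomposition is:
Bags: B1 = {0, 2, 3}  B2 = {1, 2, 3}
Tree: B1–B2
Each bag holds 3 vertices, so the decomposition has width 2, which upper-bounds the treewidth. For the lower bound, the 3 vertices {0, 2, 3} are pairwise adjacent, and any tree decomposition puts a clique entirely inside one bag — forcing width ≥ 2. Therefore the treewidth is 2.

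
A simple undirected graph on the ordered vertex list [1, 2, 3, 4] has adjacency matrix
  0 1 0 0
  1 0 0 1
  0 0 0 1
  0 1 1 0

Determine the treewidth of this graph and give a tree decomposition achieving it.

Treewidth 1.
One optimal decomposition is:
Bags: B1 = {1, 2}  B2 = {2, 4}  B3 = {3, 4}
Tree: B1–B2, B2–B3

Every bag has size at most 2, so the width is 2 − 1 = 1 and tw(G) ≤ 1. G has an edge, so its treewidth is at least 1. Hence tw(G) = 1 exactly.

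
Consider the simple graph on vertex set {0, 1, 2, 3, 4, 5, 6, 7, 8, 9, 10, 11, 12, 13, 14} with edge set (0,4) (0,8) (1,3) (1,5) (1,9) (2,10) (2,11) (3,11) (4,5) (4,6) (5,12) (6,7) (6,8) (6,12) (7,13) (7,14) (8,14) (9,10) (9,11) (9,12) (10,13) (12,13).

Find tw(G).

3

A width-3 tree decomposition is:
Bags: B1 = {0, 4, 8, 14}  B2 = {4, 6, 8, 14}  B3 = {4, 6, 7, 14}  B4 = {4, 5, 6, 7}  B5 = {5, 6, 7, 12}  B6 = {5, 7, 12, 13}  B7 = {1, 5, 12, 13}  B8 = {1, 9, 12, 13}  B9 = {1, 9, 10, 13}  B10 = {1, 3, 9, 10}  B11 = {3, 9, 10, 11}  B12 = {2, 3, 10, 11}
Tree: B1–B2, B2–B3, B3–B4, B4–B5, B5–B6, B6–B7, B7–B8, B8–B9, B9–B10, B10–B11, B11–B12
Each bag holds 4 vertices, so the decomposition has width 3, which upper-bounds the treewidth. For the lower bound: the 4 vertex sets {0,8,14}, {4}, {6}, {5,7,12,13} are disjoint, each induces a connected subgraph, and every pair is joined by at least one edge of G. Contracting each set to a single vertex therefore yields K_{4} as a minor, and since treewidth is minor-monotone, tw(G) ≥ tw(K_{4}) = 3. The upper and lower bounds meet at 3, so that is the treewidth.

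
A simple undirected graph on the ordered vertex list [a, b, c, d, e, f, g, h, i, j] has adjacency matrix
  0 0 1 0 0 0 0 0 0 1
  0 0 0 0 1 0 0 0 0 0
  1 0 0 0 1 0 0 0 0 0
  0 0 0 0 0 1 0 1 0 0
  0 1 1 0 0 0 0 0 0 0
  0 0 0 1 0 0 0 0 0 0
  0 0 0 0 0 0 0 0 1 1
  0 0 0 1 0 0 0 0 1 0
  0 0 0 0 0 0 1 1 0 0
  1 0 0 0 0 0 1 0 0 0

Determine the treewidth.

1

A width-1 tree decomposition is:
Bags: B1 = {d, f}  B2 = {d, h}  B3 = {h, i}  B4 = {g, i}  B5 = {g, j}  B6 = {a, j}  B7 = {a, c}  B8 = {c, e}  B9 = {b, e}
Tree: B1–B2, B2–B3, B3–B4, B4–B5, B5–B6, B6–B7, B7–B8, B8–B9
Every bag has size at most 2, so the width is 2 − 1 = 1 and tw(G) ≤ 1. G has an edge, so its treewidth is at least 1. Therefore the treewidth is 1.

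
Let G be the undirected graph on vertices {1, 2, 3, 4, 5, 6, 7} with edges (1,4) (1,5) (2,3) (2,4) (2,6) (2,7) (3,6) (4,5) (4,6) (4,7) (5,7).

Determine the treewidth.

A width-2 tree decomposition is:
Bags: B1 = {2, 4, 6}  B2 = {2, 4, 7}  B3 = {2, 3, 6}  B4 = {4, 5, 7}  B5 = {1, 4, 5}
Tree: B1–B2, B1–B3, B2–B4, B4–B5
Every bag has size at most 3, so the width is 3 − 1 = 2 and tw(G) ≤ 2. For the lower bound, the 3 vertices {2, 3, 6} are pairwise adjacent, and any tree decomposition puts a clique entirely inside one bag — forcing width ≥ 2. The upper and lower bounds meet at 2, so that is the treewidth.

2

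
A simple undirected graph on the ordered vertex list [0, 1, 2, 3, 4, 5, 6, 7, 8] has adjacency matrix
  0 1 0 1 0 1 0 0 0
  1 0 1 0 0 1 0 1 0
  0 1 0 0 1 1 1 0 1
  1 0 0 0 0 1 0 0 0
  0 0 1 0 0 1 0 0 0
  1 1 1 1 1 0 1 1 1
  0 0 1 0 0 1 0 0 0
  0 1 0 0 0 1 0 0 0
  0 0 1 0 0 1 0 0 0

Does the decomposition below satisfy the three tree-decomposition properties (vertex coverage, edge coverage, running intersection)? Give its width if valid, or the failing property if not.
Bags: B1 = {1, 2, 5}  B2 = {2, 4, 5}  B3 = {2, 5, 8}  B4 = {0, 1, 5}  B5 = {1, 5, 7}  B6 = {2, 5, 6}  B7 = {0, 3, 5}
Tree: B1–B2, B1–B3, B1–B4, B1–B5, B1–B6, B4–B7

Yes; width 2.

Every vertex of G appears in some bag (union = {0, 1, 2, 3, 4, 5, 6, 7, 8}); every edge is covered by a bag; and for each vertex v the set of bags containing v is connected in the bag tree. The decomposition is therefore valid. The largest bag has 3 vertices, so the width is 2.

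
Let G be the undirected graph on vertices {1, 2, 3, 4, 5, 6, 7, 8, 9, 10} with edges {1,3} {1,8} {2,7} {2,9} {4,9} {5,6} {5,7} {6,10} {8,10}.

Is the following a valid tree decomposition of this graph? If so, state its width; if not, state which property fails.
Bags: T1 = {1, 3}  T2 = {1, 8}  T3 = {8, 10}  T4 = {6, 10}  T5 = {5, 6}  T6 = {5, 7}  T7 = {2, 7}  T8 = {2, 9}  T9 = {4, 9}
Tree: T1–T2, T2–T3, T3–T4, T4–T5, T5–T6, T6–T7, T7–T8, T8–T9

Yes; width 1.

Checking the three conditions: (i) the bags cover all of {1, 2, 3, 4, 5, 6, 7, 8, 9, 10}; (ii) for each edge, some bag contains both endpoints; (iii) the bags containing any fixed vertex form a subtree. All hold, so the decomposition is valid with width 2 − 1 = 1.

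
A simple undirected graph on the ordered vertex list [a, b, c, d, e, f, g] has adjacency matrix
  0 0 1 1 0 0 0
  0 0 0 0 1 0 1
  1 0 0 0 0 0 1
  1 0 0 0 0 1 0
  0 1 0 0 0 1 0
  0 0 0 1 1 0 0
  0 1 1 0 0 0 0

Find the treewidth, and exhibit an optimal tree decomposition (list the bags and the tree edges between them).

Treewidth 2.
Bags: B1 = {b, c, g}  B2 = {a, b, c}  B3 = {a, b, d}  B4 = {b, d, f}  B5 = {b, e, f}
Tree: B1–B2, B2–B3, B3–B4, B4–B5

Every bag has size at most 3, so the width is 3 − 1 = 2 and tw(G) ≤ 2. Since b–g–c–a–d–f–e–b is a cycle in G, G is not acyclic. Forests are exactly the graphs of treewidth ≤ 1, so tw(G) ≥ 2. Combining the bounds, tw(G) = 2.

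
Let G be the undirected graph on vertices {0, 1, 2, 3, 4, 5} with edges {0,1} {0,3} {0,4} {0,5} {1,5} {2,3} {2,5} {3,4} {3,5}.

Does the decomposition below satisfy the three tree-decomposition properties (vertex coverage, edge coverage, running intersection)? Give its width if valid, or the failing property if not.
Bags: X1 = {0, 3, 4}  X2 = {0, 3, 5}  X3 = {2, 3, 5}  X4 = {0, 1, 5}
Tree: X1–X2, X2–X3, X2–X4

Yes; width 2.

Vertex coverage: the bags together contain {0, 1, 2, 3, 4, 5}, the full vertex set. Edge coverage: each edge of G has both endpoints in at least one bag. Running intersection: for every vertex, the bags containing it form a connected subtree. All three properties hold, so this is a valid tree decomposition of width max|bag| − 1 = 2, and hence tw(G) ≤ 2.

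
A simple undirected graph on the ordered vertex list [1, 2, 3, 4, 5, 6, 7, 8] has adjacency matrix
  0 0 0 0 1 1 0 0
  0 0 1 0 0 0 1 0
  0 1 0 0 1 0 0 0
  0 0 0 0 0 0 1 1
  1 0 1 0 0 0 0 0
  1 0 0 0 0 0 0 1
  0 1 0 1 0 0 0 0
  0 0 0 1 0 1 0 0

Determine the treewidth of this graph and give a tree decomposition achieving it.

Each bag holds 3 vertices, so the decomposition has width 2, which upper-bounds the treewidth. The edges 4–7–2–3–5–1–6–8–4 form a cycle, so G is not a tree and its treewidth is at least 2. The upper and lower bounds meet at 2, so that is the treewidth.

Treewidth 2.
One optimal decomposition is:
Bags: B1 = {2, 4, 7}  B2 = {2, 3, 4}  B3 = {3, 4, 5}  B4 = {1, 4, 5}  B5 = {1, 4, 6}  B6 = {4, 6, 8}
Tree: B1–B2, B2–B3, B3–B4, B4–B5, B5–B6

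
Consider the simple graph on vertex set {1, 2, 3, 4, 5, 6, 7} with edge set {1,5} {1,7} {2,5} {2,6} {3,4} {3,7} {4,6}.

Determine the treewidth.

2

A width-2 tree decomposition is:
Bags: B1 = {3, 4, 7}  B2 = {1, 4, 7}  B3 = {1, 4, 5}  B4 = {2, 4, 5}  B5 = {2, 4, 6}
Tree: B1–B2, B2–B3, B3–B4, B4–B5
The largest bag has 3 vertices, giving width 2; this decomposition certifies tw(G) ≤ 2. Since 4–3–7–1–5–2–6–4 is a cycle in G, G is not acyclic. Forests are exactly the graphs of treewidth ≤ 1, so tw(G) ≥ 2. Hence tw(G) = 2 exactly.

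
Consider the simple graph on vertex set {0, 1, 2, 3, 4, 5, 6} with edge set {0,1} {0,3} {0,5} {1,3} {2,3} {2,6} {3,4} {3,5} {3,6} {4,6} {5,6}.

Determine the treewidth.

A width-2 tree decomposition is:
Bags: B1 = {0, 1, 3}  B2 = {0, 3, 5}  B3 = {3, 5, 6}  B4 = {2, 3, 6}  B5 = {3, 4, 6}
Tree: B1–B2, B2–B3, B3–B4, B4–B5
The largest bag has 3 vertices, giving width 2; this decomposition certifies tw(G) ≤ 2. On the other hand G contains the 3-clique {0, 1, 3}. A clique must lie in a single bag of any decomposition, so no decomposition can have width below 2. Combining the bounds, tw(G) = 2.

2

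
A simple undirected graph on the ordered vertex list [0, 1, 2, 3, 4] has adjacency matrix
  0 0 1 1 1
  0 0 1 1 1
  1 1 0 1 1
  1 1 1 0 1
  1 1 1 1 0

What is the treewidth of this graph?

3

A width-3 tree decomposition is:
Bags: B1 = {1, 2, 3, 4}  B2 = {0, 2, 3, 4}
Tree: B1–B2
The largest bag has 4 vertices, giving width 3; this decomposition certifies tw(G) ≤ 3. For the lower bound, the 4 vertices {0, 2, 3, 4} are pairwise adjacent, and any tree decomposition puts a clique entirely inside one bag — forcing width ≥ 3. Combining the bounds, tw(G) = 3.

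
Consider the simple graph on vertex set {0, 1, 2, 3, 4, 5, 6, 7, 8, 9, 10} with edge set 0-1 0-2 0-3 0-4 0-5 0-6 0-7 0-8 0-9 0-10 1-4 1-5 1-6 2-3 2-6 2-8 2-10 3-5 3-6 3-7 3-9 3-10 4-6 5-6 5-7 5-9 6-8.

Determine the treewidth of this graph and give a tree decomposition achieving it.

Treewidth 3.
Bags: B1 = {0, 1, 5, 6}  B2 = {0, 1, 4, 6}  B3 = {0, 3, 5, 6}  B4 = {0, 2, 3, 6}  B5 = {0, 2, 3, 10}  B6 = {0, 2, 6, 8}  B7 = {0, 3, 5, 7}  B8 = {0, 3, 5, 9}
Tree: B1–B2, B1–B3, B3–B4, B4–B5, B4–B6, B3–B7, B3–B8

The largest bag has 4 vertices, giving width 3; this decomposition certifies tw(G) ≤ 3. For the lower bound, the 4 vertices {0, 2, 6, 8} are pairwise adjacent, and any tree decomposition puts a clique entirely inside one bag — forcing width ≥ 3. Hence tw(G) = 3 exactly.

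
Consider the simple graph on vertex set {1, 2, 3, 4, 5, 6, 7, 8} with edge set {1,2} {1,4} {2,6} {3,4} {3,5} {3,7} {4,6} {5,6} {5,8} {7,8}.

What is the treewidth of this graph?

2

A width-2 tree decomposition is:
Bags: B1 = {1, 2, 6}  B2 = {1, 4, 6}  B3 = {4, 5, 6}  B4 = {3, 4, 5}  B5 = {3, 5, 8}  B6 = {3, 7, 8}
Tree: B1–B2, B2–B3, B3–B4, B4–B5, B5–B6
The largest bag has 3 vertices, giving width 2; this decomposition certifies tw(G) ≤ 2. For the lower bound, G contains the cycle 2–1–4–6–2, so G is not a forest; only forests have treewidth ≤ 1, hence tw(G) ≥ 2. The upper and lower bounds meet at 2, so that is the treewidth.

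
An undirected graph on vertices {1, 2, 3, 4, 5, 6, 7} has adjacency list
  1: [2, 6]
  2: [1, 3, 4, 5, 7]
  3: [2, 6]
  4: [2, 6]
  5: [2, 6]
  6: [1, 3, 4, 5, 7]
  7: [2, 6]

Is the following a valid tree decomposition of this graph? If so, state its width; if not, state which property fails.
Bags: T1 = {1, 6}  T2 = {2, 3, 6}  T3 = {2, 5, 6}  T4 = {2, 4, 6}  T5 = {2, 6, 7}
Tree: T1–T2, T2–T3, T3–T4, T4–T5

A tree decomposition must satisfy three properties: every vertex lies in some bag; for every edge, both endpoints lie together in some bag; and for every vertex, the bags containing it form a connected subtree. Here edge (2,1) lies in no bag, so the decomposition is invalid.

No — edge (2,1) lies in no bag.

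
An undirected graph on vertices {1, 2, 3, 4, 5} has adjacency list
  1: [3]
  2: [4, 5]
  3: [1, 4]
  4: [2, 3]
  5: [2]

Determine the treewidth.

1

A width-1 tree decomposition is:
Bags: B1 = {2, 4}  B2 = {3, 4}  B3 = {2, 5}  B4 = {1, 3}
Tree: B1–B2, B1–B3, B2–B4
Each bag holds 2 vertices, so the decomposition has width 1, which upper-bounds the treewidth. Any graph with an edge has treewidth ≥ 1, and G has the edge 4–2. Hence tw(G) = 1 exactly.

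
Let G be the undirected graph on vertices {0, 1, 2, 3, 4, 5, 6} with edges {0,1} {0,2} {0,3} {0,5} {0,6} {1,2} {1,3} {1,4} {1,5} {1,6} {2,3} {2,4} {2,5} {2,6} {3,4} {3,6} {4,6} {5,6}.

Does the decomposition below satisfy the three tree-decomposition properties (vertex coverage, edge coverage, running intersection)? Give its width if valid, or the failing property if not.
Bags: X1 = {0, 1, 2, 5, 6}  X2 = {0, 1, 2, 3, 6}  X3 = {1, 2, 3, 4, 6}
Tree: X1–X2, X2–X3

Yes; width 4.

Vertex coverage: the bags together contain {0, 1, 2, 3, 4, 5, 6}, the full vertex set. Edge coverage: each edge of G has both endpoints in at least one bag. Running intersection: for every vertex, the bags containing it form a connected subtree. All three properties hold, so this is a valid tree decomposition of width max|bag| − 1 = 4, and hence tw(G) ≤ 4.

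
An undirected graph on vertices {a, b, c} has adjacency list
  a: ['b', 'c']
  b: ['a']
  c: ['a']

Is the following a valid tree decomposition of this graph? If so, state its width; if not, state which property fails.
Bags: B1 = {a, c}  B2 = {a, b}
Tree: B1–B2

Every vertex of G appears in some bag (union = {a, b, c}); every edge is covered by a bag; and for each vertex v the set of bags containing v is connected in the bag tree. The decomposition is therefore valid. The largest bag has 2 vertices, so the width is 1.

Yes; width 1.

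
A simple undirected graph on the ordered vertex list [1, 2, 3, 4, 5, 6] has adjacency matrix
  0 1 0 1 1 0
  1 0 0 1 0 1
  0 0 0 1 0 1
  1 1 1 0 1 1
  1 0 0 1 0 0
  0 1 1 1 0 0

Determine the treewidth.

A width-2 tree decomposition is:
Bags: B1 = {1, 2, 4}  B2 = {1, 4, 5}  B3 = {2, 4, 6}  B4 = {3, 4, 6}
Tree: B1–B2, B1–B3, B3–B4
Every bag has size at most 3, so the width is 3 − 1 = 2 and tw(G) ≤ 2. On the other hand G contains the 3-clique {1, 2, 4}. A clique must lie in a single bag of any decomposition, so no decomposition can have width below 2. Therefore the treewidth is 2.

2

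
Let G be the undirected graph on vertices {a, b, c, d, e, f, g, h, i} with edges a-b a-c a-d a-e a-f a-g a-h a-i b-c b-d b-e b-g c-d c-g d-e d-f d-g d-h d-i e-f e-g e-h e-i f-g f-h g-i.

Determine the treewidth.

A width-4 tree decomposition is:
Bags: B1 = {a, b, d, e, g}  B2 = {a, d, e, g, i}  B3 = {a, d, e, f, g}  B4 = {a, d, e, f, h}  B5 = {a, b, c, d, g}
Tree: B1–B2, B1–B3, B3–B4, B1–B5
The largest bag has 5 vertices, giving width 4; this decomposition certifies tw(G) ≤ 4. On the other hand G contains the 5-clique {a, d, e, f, g}. A clique must lie in a single bag of any decomposition, so no decomposition can have width below 4. Therefore the treewidth is 4.

4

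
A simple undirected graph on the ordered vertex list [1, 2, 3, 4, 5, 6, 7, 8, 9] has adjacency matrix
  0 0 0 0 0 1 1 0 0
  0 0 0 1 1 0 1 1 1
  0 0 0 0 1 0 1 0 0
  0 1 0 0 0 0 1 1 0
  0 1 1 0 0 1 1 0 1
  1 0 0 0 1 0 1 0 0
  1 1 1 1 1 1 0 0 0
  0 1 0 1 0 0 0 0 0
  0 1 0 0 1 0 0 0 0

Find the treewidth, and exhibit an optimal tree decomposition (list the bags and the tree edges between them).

Every bag has size at most 3, so the width is 3 − 1 = 2 and tw(G) ≤ 2. Conversely, {2, 4, 8} is a clique of size 3, and the vertices of any clique must share a bag in every tree decomposition; so some bag has ≥ 3 vertices and tw(G) ≥ 2. Therefore the treewidth is 2.

Treewidth 2.
Bags: B1 = {5, 6, 7}  B2 = {3, 5, 7}  B3 = {2, 5, 7}  B4 = {2, 4, 7}  B5 = {2, 4, 8}  B6 = {2, 5, 9}  B7 = {1, 6, 7}
Tree: B1–B2, B2–B3, B3–B4, B4–B5, B3–B6, B1–B7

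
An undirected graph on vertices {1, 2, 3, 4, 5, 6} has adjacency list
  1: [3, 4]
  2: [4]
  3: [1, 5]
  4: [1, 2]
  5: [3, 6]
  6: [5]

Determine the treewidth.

1

A width-1 tree decomposition is:
Bags: B1 = {2, 4}  B2 = {1, 4}  B3 = {1, 3}  B4 = {3, 5}  B5 = {5, 6}
Tree: B1–B2, B2–B3, B3–B4, B4–B5
Every bag has size at most 2, so the width is 2 − 1 = 1 and tw(G) ≤ 1. Since G has at least one edge (e.g. 2–4), it is not an edgeless graph, so tw(G) ≥ 1. The upper and lower bounds meet at 1, so that is the treewidth.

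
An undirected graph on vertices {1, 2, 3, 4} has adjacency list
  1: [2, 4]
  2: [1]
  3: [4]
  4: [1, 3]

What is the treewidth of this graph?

1

A width-1 tree decomposition is:
Bags: B1 = {1, 2}  B2 = {1, 4}  B3 = {3, 4}
Tree: B1–B2, B2–B3
Every bag has size at most 2, so the width is 2 − 1 = 1 and tw(G) ≤ 1. Any graph with an edge has treewidth ≥ 1, and G has the edge 2–1. Hence tw(G) = 1 exactly.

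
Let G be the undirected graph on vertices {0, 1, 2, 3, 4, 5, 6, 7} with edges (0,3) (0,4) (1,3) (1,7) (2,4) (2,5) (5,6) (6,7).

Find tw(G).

2

A width-2 tree decomposition is:
Bags: B1 = {1, 6, 7}  B2 = {1, 3, 6}  B3 = {0, 3, 6}  B4 = {0, 4, 6}  B5 = {2, 4, 6}  B6 = {2, 5, 6}
Tree: B1–B2, B2–B3, B3–B4, B4–B5, B5–B6
Every bag has size at most 3, so the width is 3 − 1 = 2 and tw(G) ≤ 2. The edges 6–7–1–3–0–4–2–5–6 form a cycle, so G is not a tree and its treewidth is at least 2. Hence tw(G) = 2 exactly.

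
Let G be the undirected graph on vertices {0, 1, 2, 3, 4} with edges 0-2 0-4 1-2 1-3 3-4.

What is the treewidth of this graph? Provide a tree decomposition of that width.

Treewidth 2.
Bags: B1 = {1, 2, 3}  B2 = {0, 2, 3}  B3 = {0, 3, 4}
Tree: B1–B2, B2–B3

Each bag holds 3 vertices, so the decomposition has width 2, which upper-bounds the treewidth. Since 3–1–2–0–4–3 is a cycle in G, G is not acyclic. Forests are exactly the graphs of treewidth ≤ 1, so tw(G) ≥ 2. Combining the bounds, tw(G) = 2.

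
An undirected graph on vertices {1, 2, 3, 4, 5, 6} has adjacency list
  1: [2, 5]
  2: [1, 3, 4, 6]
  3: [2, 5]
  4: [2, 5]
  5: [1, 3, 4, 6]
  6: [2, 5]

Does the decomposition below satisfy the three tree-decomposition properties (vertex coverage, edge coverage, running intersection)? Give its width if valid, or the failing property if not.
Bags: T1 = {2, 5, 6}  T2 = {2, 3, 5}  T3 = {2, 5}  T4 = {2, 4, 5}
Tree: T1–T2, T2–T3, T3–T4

A tree decomposition must satisfy three properties: every vertex lies in some bag; for every edge, both endpoints lie together in some bag; and for every vertex, the bags containing it form a connected subtree. Here vertex 1 appears in no bag, so the decomposition is invalid.

No — vertex 1 appears in no bag.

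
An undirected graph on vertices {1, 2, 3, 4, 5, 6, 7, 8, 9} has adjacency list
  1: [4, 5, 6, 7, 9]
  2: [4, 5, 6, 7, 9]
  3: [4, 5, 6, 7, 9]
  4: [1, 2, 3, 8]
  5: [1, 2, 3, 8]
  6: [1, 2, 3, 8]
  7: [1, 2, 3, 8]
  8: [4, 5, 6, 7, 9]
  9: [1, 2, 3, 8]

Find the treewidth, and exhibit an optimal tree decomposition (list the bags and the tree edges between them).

Treewidth 4.
One such decomposition:
Bags: B1 = {1, 2, 3, 7, 8}  B2 = {1, 2, 3, 4, 8}  B3 = {1, 2, 3, 8, 9}  B4 = {1, 2, 3, 5, 8}  B5 = {1, 2, 3, 6, 8}
Tree: B1–B2, B2–B3, B3–B4, B4–B5

The largest bag has 5 vertices, giving width 4; this decomposition certifies tw(G) ≤ 4. For the lower bound: the 5 vertex sets {1,7}, {4,8}, {3,9}, {2}, {5} are disjoint, each induces a connected subgraph, and every pair is joined by at least one edge of G. Contracting each set to a single vertex therefore yields K_{5} as a minor, and since treewidth is minor-monotone, tw(G) ≥ tw(K_{5}) = 4. Therefore the treewidth is 4.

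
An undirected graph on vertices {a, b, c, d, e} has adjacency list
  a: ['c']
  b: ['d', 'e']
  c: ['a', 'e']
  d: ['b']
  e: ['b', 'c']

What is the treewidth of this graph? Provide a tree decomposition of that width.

Every bag has size at most 2, so the width is 2 − 1 = 1 and tw(G) ≤ 1. Any graph with an edge has treewidth ≥ 1, and G has the edge e–c. Combining the bounds, tw(G) = 1.

Treewidth 1.
One optimal decomposition is:
Bags: B1 = {c, e}  B2 = {a, c}  B3 = {b, e}  B4 = {b, d}
Tree: B1–B2, B1–B3, B3–B4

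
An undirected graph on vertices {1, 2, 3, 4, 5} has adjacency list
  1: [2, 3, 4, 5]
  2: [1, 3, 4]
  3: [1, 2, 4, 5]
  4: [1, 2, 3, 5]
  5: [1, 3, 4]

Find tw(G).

3

A width-3 tree decomposition is:
Bags: B1 = {1, 3, 4, 5}  B2 = {1, 2, 3, 4}
Tree: B1–B2
Every bag has size at most 4, so the width is 4 − 1 = 3 and tw(G) ≤ 3. Conversely, {1, 2, 3, 4} is a clique of size 4, and the vertices of any clique must share a bag in every tree decomposition; so some bag has ≥ 4 vertices and tw(G) ≥ 3. Combining the bounds, tw(G) = 3.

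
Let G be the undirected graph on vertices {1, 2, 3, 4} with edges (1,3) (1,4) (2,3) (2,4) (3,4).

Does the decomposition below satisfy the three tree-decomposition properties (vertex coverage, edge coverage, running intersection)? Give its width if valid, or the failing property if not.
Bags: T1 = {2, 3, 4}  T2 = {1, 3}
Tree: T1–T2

A tree decomposition must satisfy three properties: every vertex lies in some bag; for every edge, both endpoints lie together in some bag; and for every vertex, the bags containing it form a connected subtree. Here edge (4,1) lies in no bag, so the decomposition is invalid.

No — edge (4,1) lies in no bag.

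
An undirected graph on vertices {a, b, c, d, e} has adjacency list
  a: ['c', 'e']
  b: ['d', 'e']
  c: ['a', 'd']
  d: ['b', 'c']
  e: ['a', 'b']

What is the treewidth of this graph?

A width-2 tree decomposition is:
Bags: B1 = {b, c, d}  B2 = {b, c, e}  B3 = {a, c, e}
Tree: B1–B2, B2–B3
Each bag holds 3 vertices, so the decomposition has width 2, which upper-bounds the treewidth. For the lower bound, G contains the cycle c–d–b–e–a–c, so G is not a forest; only forests have treewidth ≤ 1, hence tw(G) ≥ 2. The upper and lower bounds meet at 2, so that is the treewidth.

2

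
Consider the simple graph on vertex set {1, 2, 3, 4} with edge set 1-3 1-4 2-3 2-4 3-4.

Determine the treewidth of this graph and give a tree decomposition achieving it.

The largest bag has 3 vertices, giving width 2; this decomposition certifies tw(G) ≤ 2. On the other hand G contains the 3-clique {1, 3, 4}. A clique must lie in a single bag of any decomposition, so no decomposition can have width below 2. Hence tw(G) = 2 exactly.

Treewidth 2.
One optimal decomposition is:
Bags: B1 = {2, 3, 4}  B2 = {1, 3, 4}
Tree: B1–B2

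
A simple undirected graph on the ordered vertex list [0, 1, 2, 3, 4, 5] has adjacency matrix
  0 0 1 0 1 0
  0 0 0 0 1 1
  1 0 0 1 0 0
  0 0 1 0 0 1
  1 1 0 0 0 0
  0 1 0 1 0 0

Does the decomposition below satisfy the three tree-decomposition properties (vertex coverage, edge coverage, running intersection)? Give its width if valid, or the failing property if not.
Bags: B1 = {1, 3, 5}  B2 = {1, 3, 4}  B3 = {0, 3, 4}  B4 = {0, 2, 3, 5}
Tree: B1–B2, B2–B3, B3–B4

A tree decomposition must satisfy three properties: every vertex lies in some bag; for every edge, both endpoints lie together in some bag; and for every vertex, the bags containing it form a connected subtree. Here bags containing vertex 5 are not connected in the tree, so the decomposition is invalid.

No — bags containing vertex 5 are not connected in the tree.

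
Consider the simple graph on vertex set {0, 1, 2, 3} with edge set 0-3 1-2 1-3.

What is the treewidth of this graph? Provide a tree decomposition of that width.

Every bag has size at most 2, so the width is 2 − 1 = 1 and tw(G) ≤ 1. G has an edge, so its treewidth is at least 1. Therefore the treewidth is 1.

Treewidth 1.
One such decomposition:
Bags: B1 = {0, 3}  B2 = {1, 3}  B3 = {1, 2}
Tree: B1–B2, B2–B3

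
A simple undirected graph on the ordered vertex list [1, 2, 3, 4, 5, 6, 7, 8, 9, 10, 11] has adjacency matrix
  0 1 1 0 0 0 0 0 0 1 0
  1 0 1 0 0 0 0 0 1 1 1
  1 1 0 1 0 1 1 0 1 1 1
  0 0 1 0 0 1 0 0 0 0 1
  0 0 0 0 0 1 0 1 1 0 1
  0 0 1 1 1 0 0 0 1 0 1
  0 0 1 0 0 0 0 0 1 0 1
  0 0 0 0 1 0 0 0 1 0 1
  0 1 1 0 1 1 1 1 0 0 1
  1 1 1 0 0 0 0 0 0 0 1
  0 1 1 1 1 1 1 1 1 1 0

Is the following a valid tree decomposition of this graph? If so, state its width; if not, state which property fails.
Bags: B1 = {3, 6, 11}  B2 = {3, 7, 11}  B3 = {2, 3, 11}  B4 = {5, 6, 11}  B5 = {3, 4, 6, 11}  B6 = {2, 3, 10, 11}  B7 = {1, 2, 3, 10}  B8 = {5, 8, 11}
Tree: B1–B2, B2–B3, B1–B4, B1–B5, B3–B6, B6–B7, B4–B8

A tree decomposition must satisfy three properties: every vertex lies in some bag; for every edge, both endpoints lie together in some bag; and for every vertex, the bags containing it form a connected subtree. Here vertex 9 appears in no bag, so the decomposition is invalid.

No — vertex 9 appears in no bag.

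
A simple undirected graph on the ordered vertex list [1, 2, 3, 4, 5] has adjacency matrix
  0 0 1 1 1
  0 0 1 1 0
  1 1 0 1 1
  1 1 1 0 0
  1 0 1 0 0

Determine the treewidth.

2

A width-2 tree decomposition is:
Bags: B1 = {1, 3, 5}  B2 = {1, 3, 4}  B3 = {2, 3, 4}
Tree: B1–B2, B2–B3
Each bag holds 3 vertices, so the decomposition has width 2, which upper-bounds the treewidth. On the other hand G contains the 3-clique {1, 3, 4}. A clique must lie in a single bag of any decomposition, so no decomposition can have width below 2. The upper and lower bounds meet at 2, so that is the treewidth.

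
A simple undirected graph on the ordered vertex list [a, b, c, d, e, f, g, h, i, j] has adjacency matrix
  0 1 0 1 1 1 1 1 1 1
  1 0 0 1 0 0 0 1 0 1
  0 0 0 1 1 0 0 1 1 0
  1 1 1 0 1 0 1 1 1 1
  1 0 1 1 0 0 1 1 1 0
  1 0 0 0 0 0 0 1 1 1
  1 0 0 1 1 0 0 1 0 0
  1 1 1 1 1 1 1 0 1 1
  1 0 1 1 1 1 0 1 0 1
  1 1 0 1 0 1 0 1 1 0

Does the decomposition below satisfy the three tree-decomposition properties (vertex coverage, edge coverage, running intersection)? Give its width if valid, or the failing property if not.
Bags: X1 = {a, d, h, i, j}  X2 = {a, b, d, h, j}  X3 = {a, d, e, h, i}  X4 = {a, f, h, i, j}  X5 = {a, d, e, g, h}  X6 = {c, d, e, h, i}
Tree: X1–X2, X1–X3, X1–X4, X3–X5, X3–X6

Vertex coverage: the bags together contain {a, b, c, d, e, f, g, h, i, j}, the full vertex set. Edge coverage: each edge of G has both endpoints in at least one bag. Running intersection: for every vertex, the bags containing it form a connected subtree. All three properties hold, so this is a valid tree decomposition of width max|bag| − 1 = 4, and hence tw(G) ≤ 4.

Yes; width 4.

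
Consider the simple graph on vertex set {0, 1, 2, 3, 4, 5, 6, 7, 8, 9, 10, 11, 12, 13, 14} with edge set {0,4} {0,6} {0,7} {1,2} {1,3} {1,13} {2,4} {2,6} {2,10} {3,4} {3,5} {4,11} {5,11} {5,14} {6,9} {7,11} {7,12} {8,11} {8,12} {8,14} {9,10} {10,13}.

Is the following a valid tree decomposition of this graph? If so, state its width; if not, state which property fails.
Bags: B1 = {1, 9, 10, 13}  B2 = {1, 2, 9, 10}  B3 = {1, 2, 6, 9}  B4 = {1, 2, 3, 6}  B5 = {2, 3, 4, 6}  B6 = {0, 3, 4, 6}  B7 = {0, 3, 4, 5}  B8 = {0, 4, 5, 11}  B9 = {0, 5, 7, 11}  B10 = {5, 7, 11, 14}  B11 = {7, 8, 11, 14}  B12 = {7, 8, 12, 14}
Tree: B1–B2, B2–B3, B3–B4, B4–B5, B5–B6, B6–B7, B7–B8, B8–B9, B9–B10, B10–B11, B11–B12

Vertex coverage: the bags together contain {0, 1, 2, 3, 4, 5, 6, 7, 8, 9, 10, 11, 12, 13, 14}, the full vertex set. Edge coverage: each edge of G has both endpoints in at least one bag. Running intersection: for every vertex, the bags containing it form a connected subtree. All three properties hold, so this is a valid tree decomposition of width max|bag| − 1 = 3, and hence tw(G) ≤ 3.

Yes; width 3.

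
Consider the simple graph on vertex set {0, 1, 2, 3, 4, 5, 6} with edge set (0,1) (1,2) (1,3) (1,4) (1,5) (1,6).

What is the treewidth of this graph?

1

A width-1 tree decomposition is:
Bags: B1 = {1, 3}  B2 = {1, 6}  B3 = {0, 1}  B4 = {1, 2}  B5 = {1, 4}  B6 = {1, 5}
Tree: B1–B2, B1–B3, B2–B4, B1–B5, B3–B6
The largest bag has 2 vertices, giving width 1; this decomposition certifies tw(G) ≤ 1. Since G has at least one edge (e.g. 3–1), it is not an edgeless graph, so tw(G) ≥ 1. Combining the bounds, tw(G) = 1.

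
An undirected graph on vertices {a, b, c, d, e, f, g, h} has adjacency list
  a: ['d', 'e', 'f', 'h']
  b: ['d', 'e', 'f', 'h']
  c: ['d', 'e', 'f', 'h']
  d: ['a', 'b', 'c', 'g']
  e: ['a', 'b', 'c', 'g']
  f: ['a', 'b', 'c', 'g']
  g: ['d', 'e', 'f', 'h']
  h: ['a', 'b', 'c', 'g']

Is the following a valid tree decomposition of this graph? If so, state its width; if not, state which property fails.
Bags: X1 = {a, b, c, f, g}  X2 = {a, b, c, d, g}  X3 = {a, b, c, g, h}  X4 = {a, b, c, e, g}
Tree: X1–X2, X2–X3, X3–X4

Every vertex of G appears in some bag (union = {a, b, c, d, e, f, g, h}); every edge is covered by a bag; and for each vertex v the set of bags containing v is connected in the bag tree. The decomposition is therefore valid. The largest bag has 5 vertices, so the width is 4.

Yes; width 4.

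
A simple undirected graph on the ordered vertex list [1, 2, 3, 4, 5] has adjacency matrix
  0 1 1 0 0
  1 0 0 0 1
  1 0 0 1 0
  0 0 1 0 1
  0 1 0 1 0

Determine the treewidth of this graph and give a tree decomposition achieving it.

Treewidth 2.
Bags: B1 = {3, 4, 5}  B2 = {1, 3, 5}  B3 = {1, 2, 5}
Tree: B1–B2, B2–B3

The largest bag has 3 vertices, giving width 2; this decomposition certifies tw(G) ≤ 2. Since 5–4–3–1–2–5 is a cycle in G, G is not acyclic. Forests are exactly the graphs of treewidth ≤ 1, so tw(G) ≥ 2. Hence tw(G) = 2 exactly.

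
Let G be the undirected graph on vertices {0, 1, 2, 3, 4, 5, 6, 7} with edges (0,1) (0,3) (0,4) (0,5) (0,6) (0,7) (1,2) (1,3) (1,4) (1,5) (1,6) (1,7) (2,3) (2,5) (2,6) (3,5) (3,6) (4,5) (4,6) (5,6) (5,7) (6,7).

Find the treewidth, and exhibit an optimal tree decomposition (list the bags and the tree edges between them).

Each bag holds 5 vertices, so the decomposition has width 4, which upper-bounds the treewidth. On the other hand G contains the 5-clique {0, 1, 3, 5, 6}. A clique must lie in a single bag of any decomposition, so no decomposition can have width below 4. Combining the bounds, tw(G) = 4.

Treewidth 4.
One such decomposition:
Bags: B1 = {0, 1, 5, 6, 7}  B2 = {0, 1, 3, 5, 6}  B3 = {0, 1, 4, 5, 6}  B4 = {1, 2, 3, 5, 6}
Tree: B1–B2, B2–B3, B2–B4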